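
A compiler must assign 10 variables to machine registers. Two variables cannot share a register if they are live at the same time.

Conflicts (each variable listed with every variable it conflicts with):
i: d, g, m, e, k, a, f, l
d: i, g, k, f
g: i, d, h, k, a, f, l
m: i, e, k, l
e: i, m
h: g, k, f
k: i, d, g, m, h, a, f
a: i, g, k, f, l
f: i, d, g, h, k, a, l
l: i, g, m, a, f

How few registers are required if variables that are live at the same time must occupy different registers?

5

i, g, a, f, l pairwise conflict, so at least 5 registers are needed.
Using 5 registers: i=1, d=5, g=2, m=2, e=3, h=1, k=3, a=5, f=4, l=3. No two conflicting variables share a register.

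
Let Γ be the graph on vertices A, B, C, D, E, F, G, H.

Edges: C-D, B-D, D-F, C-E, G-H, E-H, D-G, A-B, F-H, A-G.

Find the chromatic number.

3

The cycle E-C-D-G-H-E has odd length 5, so it cannot be 2-colored; at least 3 colors are needed.
3 colors suffice: color 1 → {A, D, H}; color 2 → {B, C, F, G}; color 3 → {E}. No two adjacent vertices share a color.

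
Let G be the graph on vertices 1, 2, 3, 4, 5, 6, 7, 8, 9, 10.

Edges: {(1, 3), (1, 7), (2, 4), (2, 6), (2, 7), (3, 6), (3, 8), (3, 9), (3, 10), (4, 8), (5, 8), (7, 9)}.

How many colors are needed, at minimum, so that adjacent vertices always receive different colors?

The cycle 4-8-3-6-2-4 has odd length 5, so it cannot be 2-colored; at least 3 colors are needed.
3 colors suffice: color red → {2, 3, 5}; color blue → {6, 7, 8, 10}; color green → {1, 4, 9}. Each edge has distinct colors on its endpoints.

3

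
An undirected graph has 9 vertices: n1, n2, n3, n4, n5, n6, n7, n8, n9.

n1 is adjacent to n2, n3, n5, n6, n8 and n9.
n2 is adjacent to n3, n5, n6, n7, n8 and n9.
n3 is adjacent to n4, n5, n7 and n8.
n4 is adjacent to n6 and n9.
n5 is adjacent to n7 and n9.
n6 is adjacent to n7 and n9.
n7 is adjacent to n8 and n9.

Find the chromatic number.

n1, n2, n6, n9 are mutually adjacent (a clique of size 4), so at least 4 colors are needed.
4 colors suffice: color 1 → {n2, n4}; color 2 → {n3, n9}; color 3 → {n1, n7}; color 4 → {n5, n6, n8}. Each edge has distinct colors on its endpoints.

4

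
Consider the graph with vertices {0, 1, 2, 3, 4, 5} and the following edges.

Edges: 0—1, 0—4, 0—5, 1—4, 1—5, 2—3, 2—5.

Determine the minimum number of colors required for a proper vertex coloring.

3

0, 1, 4 are pairwise adjacent, so at least 3 colors are needed.
A valid assignment using 3 colors: 0=a, 1=b, 2=a, 3=b, 4=c, 5=c. Each edge has distinct colors on its endpoints.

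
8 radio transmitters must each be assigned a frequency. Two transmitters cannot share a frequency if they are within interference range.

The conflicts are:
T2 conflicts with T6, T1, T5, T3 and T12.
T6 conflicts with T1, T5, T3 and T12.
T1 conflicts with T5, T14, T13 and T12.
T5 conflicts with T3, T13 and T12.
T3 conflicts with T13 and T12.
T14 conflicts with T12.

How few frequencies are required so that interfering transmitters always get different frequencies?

T2, T6, T1, T5, T12 pairwise conflict, so at least 5 frequencies are needed.
5 frequencies suffice: frequency 1 → {T5, T14}; frequency 2 → {T1, T3}; frequency 3 → {T13, T12}; frequency 4 → {T2}; frequency 5 → {T6}. Every pair that conflicts lands in different frequencies.

5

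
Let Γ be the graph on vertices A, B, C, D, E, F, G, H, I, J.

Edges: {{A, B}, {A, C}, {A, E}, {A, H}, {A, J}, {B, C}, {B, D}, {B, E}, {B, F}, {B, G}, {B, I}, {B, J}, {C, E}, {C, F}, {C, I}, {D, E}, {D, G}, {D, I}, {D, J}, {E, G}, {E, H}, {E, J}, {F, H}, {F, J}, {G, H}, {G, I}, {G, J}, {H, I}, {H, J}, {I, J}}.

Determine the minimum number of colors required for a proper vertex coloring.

5

B, D, G, I, J are pairwise adjacent (a clique of size 5), so at least 5 colors are needed.
5 colors suffice: color red → {C, J}; color blue → {B, H}; color green → {E, F, I}; color yellow → {A, G}; color purple → {D}. Each edge has distinct colors on its endpoints.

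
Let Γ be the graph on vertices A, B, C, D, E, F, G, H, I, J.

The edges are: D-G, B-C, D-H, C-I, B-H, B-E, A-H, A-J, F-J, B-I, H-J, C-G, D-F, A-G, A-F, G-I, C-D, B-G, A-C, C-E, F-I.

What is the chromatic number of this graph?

4

B, C, G, I are pairwise adjacent (a clique of size 4), so at least 4 colors are needed.
A valid assignment using 4 colors: A=2, B=2, C=1, D=2, E=3, F=1, G=3, H=1, I=4, J=3. No two adjacent vertices share a color.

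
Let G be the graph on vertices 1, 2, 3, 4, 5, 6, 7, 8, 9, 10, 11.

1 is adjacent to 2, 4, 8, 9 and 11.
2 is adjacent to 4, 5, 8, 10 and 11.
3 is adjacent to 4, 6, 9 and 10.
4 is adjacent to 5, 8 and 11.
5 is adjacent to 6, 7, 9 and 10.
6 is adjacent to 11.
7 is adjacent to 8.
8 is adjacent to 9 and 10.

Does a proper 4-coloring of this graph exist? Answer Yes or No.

The chromatic number is 4. 1, 2, 4, 11 are pairwise adjacent (a clique of size 4), so at least 4 colors are needed.
One proper 4-coloring: 1=yellow, 2=green, 3=red, 4=blue, 5=red, 6=blue, 7=blue, 8=red, 9=blue, 10=blue, 11=red.
That is already a proper 4-coloring.

Yes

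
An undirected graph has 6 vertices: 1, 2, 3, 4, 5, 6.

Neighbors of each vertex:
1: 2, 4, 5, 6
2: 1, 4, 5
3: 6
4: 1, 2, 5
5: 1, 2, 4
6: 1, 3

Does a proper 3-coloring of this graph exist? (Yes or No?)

1, 2, 4, 5 are pairwise adjacent (a clique of size 4), so at least 4 colors are needed.
So 3 colors are not enough.

No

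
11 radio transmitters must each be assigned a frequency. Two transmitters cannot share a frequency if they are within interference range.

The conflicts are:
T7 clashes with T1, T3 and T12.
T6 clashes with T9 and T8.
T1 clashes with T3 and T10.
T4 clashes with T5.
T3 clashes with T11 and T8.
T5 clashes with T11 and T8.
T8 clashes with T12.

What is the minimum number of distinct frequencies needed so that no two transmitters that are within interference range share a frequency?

3

T7, T1, T3 all conflict with each other, so at least 3 frequencies are needed.
Using 3 frequencies: T7=1, T6=2, T1=3, T9=1, T4=1, T3=2, T5=2, T10=1, T11=1, T8=1, T12=2. Every pair that conflicts lands in different frequencies.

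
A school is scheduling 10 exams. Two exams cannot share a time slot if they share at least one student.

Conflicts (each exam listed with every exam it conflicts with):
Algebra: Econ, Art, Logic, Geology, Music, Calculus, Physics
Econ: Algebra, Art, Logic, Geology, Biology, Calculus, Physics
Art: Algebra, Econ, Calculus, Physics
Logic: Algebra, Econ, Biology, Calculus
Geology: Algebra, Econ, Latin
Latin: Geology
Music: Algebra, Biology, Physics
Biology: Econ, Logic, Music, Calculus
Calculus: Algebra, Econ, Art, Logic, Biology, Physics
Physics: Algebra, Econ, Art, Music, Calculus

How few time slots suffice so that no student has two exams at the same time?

Algebra, Econ, Art, Calculus, Physics pairwise conflict, so at least 5 time slots are needed.
5 time slots suffice: time slot 1 → {Econ, Latin, Music}; time slot 2 → {Algebra, Biology}; time slot 3 → {Geology, Calculus}; time slot 4 → {Logic, Physics}; time slot 5 → {Art}. Every pair that conflicts lands in different time slots.

5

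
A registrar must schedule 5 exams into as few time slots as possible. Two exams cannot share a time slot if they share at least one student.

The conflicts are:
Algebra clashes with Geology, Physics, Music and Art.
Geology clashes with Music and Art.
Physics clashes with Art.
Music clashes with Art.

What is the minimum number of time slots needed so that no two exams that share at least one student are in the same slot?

Algebra, Geology, Music, Art all conflict with each other, so at least 4 time slots are needed.
4 time slots suffice: Algebra=1, Geology=3, Physics=3, Music=4, Art=2. Every pair that conflicts lands in different time slots.

4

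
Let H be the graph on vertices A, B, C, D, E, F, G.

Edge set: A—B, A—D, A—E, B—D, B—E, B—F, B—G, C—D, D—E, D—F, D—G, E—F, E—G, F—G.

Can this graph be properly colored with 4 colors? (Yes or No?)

No

B, D, E, F, G form a clique, so at least 5 colors are needed.
So 4 colors are not enough.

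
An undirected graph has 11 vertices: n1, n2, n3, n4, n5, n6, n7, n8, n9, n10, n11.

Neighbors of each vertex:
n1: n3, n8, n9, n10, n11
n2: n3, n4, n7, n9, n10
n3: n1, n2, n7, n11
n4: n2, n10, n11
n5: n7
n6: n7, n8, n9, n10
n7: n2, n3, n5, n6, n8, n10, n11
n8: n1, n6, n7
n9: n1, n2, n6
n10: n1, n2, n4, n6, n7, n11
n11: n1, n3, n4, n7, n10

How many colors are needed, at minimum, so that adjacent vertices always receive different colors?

3

n7, n10, n11 form a triangle, so at least 3 colors are needed.
3 colors suffice: n1=1, n2=3, n3=2, n4=1, n5=2, n6=3, n7=1, n8=2, n9=2, n10=2, n11=3. Every edge joins two different colors.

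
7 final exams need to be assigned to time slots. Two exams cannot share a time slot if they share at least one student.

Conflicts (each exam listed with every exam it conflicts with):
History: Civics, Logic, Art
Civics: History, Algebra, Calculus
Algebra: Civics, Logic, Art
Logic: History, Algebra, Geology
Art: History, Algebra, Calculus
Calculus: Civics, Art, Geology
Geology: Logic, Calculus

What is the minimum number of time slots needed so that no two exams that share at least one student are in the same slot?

3

The cycle Logic-History-Civics-Calculus-Geology-Logic has odd length 5, so it cannot be 2-colored; at least 3 time slots are needed.
A valid assignment using 3 time slots: History=2, Civics=1, Algebra=2, Logic=1, Art=1, Calculus=2, Geology=3. Each listed conflict is separated.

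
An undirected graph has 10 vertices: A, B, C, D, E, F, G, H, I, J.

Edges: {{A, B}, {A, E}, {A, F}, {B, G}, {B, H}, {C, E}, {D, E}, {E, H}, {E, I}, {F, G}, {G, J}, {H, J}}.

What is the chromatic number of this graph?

2

E and I are adjacent, so at least 2 colors are needed.
2 colors suffice: color red → {B, E, F, J}; color blue → {A, C, D, G, H, I}. Each edge has distinct colors on its endpoints.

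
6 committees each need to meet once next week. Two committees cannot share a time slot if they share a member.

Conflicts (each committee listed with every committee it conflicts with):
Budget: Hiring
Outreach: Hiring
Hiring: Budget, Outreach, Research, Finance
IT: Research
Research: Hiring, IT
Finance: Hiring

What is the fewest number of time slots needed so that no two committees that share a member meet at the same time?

Hiring and Research conflict, so at least 2 time slots are needed.
2 time slots suffice: time slot 1 → {Hiring, IT}; time slot 2 → {Budget, Outreach, Research, Finance}. Every pair that conflicts lands in different time slots.

2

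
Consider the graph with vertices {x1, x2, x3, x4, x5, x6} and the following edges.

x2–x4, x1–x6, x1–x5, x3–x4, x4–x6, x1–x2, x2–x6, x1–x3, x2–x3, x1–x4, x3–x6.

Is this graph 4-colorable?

x1, x2, x3, x4, x6 are pairwise adjacent (a clique of size 5), so at least 5 colors are needed.
So 4 colors are not enough.

No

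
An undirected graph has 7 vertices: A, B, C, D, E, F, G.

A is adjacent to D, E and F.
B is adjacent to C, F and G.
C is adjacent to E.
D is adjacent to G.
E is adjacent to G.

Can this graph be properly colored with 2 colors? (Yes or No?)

The cycle E-G-B-F-A-E has odd length 5, so it cannot be 2-colored; at least 3 colors are needed.
So 2 colors are not enough.

No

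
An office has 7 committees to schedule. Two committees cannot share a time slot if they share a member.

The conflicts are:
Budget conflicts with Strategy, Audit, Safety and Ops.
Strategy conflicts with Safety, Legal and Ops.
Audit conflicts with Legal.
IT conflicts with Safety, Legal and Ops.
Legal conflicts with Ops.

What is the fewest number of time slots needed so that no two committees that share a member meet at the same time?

3

Budget, Strategy, Safety are mutually in conflict, so at least 3 time slots are needed.
3 time slots suffice: time slot 1 → {Audit, Safety, Ops}; time slot 2 → {Budget, Legal}; time slot 3 → {Strategy, IT}. No two conflicting committees share a time slot.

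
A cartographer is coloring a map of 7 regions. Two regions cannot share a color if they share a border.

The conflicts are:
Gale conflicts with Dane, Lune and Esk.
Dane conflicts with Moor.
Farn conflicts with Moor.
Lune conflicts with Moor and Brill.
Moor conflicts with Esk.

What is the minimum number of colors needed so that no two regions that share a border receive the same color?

2

Lune and Brill conflict, so at least 2 colors are needed.
2 colors suffice: Gale=1, Dane=2, Farn=2, Lune=2, Moor=1, Esk=2, Brill=1. Every pair that conflicts lands in different colors.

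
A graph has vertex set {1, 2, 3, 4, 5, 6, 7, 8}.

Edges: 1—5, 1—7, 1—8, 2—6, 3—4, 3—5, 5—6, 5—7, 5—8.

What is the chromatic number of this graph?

3

1, 5, 8 form a triangle, so at least 3 colors are needed.
A valid assignment using 3 colors: 1=b, 2=a, 3=b, 4=a, 5=a, 6=b, 7=c, 8=c. No two adjacent vertices share a color.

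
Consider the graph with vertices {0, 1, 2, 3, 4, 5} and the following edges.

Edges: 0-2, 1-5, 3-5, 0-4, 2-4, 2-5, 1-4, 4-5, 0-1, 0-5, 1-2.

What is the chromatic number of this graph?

5

0, 1, 2, 4, 5 are mutually adjacent (a clique of size 5), so at least 5 colors are needed.
One proper 5-coloring: 0=yellow, 1=purple, 2=blue, 3=blue, 4=green, 5=red. Every edge joins two different colors.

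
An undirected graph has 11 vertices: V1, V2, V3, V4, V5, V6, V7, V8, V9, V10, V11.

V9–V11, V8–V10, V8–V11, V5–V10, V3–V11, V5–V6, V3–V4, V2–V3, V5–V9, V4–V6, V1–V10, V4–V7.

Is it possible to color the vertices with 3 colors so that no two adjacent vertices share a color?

The chromatic number is 3. The cycle V5-V10-V8-V11-V9-V5 has odd length 5, so it cannot be 2-colored; at least 3 colors are needed.
One proper 3-coloring: V1=2, V2=2, V3=1, V4=2, V5=2, V6=1, V7=1, V8=3, V9=1, V10=1, V11=2.
That is already a proper 3-coloring.

Yes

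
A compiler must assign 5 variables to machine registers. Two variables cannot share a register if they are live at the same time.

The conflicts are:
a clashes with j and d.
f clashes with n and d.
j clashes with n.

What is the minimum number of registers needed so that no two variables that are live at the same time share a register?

The cycle a-d-f-n-j-a has odd length 5, so it cannot be 2-colored; at least 3 registers are needed.
A valid assignment using 3 registers: a=1, f=1, j=2, n=3, d=2. Every pair that conflicts lands in different registers.

3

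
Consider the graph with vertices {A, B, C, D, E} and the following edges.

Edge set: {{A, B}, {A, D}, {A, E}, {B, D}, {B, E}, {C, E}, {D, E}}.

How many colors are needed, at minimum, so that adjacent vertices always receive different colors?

A, B, D, E are pairwise adjacent (a clique of size 4), so at least 4 colors are needed.
4 colors suffice: color 1 → {E}; color 2 → {B, C}; color 3 → {D}; color 4 → {A}. Every edge joins two different colors.

4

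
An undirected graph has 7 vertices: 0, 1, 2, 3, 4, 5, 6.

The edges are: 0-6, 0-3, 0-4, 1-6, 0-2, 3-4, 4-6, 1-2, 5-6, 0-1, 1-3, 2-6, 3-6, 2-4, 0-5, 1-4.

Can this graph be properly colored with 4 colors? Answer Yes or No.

No

0, 1, 3, 4, 6 are mutually adjacent (a clique of size 5), so at least 5 colors are needed.
So 4 colors are not enough.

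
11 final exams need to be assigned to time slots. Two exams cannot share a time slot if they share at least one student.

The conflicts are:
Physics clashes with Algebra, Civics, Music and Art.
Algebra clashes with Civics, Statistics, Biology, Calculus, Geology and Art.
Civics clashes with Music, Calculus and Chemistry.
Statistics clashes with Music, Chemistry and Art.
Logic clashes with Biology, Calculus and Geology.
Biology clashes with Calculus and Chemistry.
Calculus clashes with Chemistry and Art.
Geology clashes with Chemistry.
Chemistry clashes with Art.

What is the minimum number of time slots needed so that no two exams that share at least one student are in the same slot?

3

Civics, Calculus, Chemistry are mutually in conflict, so at least 3 time slots are needed.
3 time slots suffice: time slot 1 → {Algebra, Music, Logic, Chemistry}; time slot 2 → {Physics, Statistics, Calculus, Geology}; time slot 3 → {Civics, Biology, Art}. Every pair that conflicts lands in different time slots.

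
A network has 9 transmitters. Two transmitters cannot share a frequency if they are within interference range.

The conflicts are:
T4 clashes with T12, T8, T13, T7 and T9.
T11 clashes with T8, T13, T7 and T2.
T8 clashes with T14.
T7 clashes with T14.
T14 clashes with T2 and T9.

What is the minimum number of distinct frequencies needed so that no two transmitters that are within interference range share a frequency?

T4 and T8 conflict, so at least 2 frequencies are needed.
A valid assignment using 2 frequencies: T4=1, T12=2, T11=1, T8=2, T13=2, T7=2, T14=1, T2=2, T9=2. Each listed conflict is separated.

2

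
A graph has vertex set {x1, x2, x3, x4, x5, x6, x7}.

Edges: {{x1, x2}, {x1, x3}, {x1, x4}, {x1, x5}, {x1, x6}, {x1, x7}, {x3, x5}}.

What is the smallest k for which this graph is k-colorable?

x1, x3, x5 are mutually adjacent, so at least 3 colors are needed.
One proper 3-coloring: x1=1, x2=2, x3=3, x4=2, x5=2, x6=2, x7=2. Every edge joins two different colors.

3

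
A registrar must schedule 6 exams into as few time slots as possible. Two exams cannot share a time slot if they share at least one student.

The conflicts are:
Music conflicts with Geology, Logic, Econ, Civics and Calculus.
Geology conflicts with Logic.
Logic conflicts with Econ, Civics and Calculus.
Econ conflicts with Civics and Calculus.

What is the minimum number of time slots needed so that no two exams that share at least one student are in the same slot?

4

Music, Logic, Econ, Civics all conflict with each other, so at least 4 time slots are needed.
Using 4 time slots: Music=1, Geology=3, Logic=2, Econ=3, Civics=4, Calculus=4. No two conflicting exams share a time slot.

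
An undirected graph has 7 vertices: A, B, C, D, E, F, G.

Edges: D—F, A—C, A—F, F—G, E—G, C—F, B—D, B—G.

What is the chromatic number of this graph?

3

A, C, F are pairwise adjacent, so at least 3 colors are needed.
3 colors suffice: color 1 → {B, E, F}; color 2 → {C, D, G}; color 3 → {A}. Each edge has distinct colors on its endpoints.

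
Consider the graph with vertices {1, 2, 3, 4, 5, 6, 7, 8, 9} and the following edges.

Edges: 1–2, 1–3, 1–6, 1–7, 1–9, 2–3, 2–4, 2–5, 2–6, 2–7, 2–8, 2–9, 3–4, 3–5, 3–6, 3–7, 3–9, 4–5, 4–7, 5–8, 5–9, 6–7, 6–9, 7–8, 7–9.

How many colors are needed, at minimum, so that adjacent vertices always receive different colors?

1, 2, 3, 6, 7, 9 are mutually adjacent (a clique of size 6), so at least 6 colors are needed.
6 colors suffice: color a → {2}; color b → {3, 8}; color c → {5, 7}; color d → {4, 9}; color e → {1}; color f → {6}. Each edge has distinct colors on its endpoints.

6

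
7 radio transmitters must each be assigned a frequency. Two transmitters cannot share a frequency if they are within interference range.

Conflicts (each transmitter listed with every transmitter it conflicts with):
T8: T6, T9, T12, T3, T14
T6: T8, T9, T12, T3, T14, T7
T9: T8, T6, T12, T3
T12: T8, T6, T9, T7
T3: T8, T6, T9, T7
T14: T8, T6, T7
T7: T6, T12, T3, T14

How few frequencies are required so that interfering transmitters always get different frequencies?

4

T8, T6, T9, T12 are mutually in conflict, so at least 4 frequencies are needed.
4 frequencies suffice: frequency 1 → {T6}; frequency 2 → {T8, T7}; frequency 3 → {T9, T14}; frequency 4 → {T12, T3}. Each listed conflict is separated.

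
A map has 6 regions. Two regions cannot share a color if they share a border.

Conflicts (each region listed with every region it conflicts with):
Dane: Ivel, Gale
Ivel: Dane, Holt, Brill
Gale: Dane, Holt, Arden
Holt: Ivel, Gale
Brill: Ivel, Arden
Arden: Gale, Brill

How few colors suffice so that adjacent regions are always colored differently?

The cycle Ivel-Dane-Gale-Arden-Brill-Ivel has odd length 5, so it cannot be 2-colored; at least 3 colors are needed.
3 colors suffice: color 1 → {Ivel, Gale}; color 2 → {Dane, Holt, Arden}; color 3 → {Brill}. Every pair that conflicts lands in different colors.

3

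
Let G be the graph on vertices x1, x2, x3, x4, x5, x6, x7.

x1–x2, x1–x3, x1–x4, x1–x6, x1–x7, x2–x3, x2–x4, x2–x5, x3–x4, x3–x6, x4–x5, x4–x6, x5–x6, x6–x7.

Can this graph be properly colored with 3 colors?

No

x1, x3, x4, x6 are pairwise adjacent (a clique of size 4), so at least 4 colors are needed.
So 3 colors are not enough.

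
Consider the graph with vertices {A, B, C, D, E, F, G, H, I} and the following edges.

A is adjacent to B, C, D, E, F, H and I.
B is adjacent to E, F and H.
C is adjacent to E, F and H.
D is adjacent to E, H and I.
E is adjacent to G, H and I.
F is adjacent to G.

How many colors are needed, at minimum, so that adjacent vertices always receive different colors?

4

A, C, E, H are pairwise adjacent (a clique of size 4), so at least 4 colors are needed.
A valid assignment using 4 colors: A=2, B=4, C=4, D=4, E=1, F=1, G=2, H=3, I=3. Each edge has distinct colors on its endpoints.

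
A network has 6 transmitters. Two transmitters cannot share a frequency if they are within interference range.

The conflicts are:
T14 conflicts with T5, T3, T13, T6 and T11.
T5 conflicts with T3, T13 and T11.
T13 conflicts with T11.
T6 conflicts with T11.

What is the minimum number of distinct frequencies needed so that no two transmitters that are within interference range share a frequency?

T14, T5, T13, T11 are mutually in conflict, so at least 4 frequencies are needed.
4 frequencies suffice: frequency 1 → {T14}; frequency 2 → {T3, T11}; frequency 3 → {T5, T6}; frequency 4 → {T13}. Each listed conflict is separated.

4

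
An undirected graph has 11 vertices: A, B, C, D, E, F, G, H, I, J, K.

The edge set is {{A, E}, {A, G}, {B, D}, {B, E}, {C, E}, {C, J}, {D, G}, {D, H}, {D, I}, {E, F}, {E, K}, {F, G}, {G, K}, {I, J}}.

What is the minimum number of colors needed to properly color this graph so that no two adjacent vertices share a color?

3

The cycle G-F-E-B-D-G has odd length 5, so it cannot be 2-colored; at least 3 colors are needed.
A valid assignment using 3 colors: A=blue, B=green, C=blue, D=blue, E=red, F=blue, G=red, H=red, I=green, J=red, K=blue. No two adjacent vertices share a color.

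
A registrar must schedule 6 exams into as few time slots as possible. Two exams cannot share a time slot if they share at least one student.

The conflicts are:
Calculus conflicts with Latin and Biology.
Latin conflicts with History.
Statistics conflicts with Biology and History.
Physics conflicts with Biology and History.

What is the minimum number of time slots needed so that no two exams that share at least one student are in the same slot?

The cycle Calculus-Biology-Statistics-History-Latin-Calculus has odd length 5, so it cannot be 2-colored; at least 3 time slots are needed.
A valid assignment using 3 time slots: Calculus=2, Latin=3, Statistics=2, Physics=2, Biology=1, History=1. No two conflicting exams share a time slot.

3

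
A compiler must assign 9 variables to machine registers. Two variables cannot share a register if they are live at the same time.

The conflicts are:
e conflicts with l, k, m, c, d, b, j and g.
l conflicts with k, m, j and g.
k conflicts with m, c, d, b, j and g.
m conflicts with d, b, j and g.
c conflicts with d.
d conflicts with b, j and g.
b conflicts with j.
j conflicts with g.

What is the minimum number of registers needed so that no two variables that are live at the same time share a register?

6

e, l, k, m, j, g are mutually in conflict, so at least 6 registers are needed.
Using 6 registers: e=1, l=4, k=2, m=5, c=3, d=4, b=6, j=3, g=6. Each listed conflict is separated.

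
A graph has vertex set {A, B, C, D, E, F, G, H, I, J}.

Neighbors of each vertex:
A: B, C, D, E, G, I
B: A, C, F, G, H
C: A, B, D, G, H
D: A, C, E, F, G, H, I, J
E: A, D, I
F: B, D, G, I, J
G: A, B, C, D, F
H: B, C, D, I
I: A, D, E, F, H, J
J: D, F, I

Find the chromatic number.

4

A, B, C, G are mutually adjacent (a clique of size 4), so at least 4 colors are needed.
A valid assignment using 4 colors: A=2, B=1, C=3, D=1, E=4, F=2, G=4, H=2, I=3, J=4. Each edge has distinct colors on its endpoints.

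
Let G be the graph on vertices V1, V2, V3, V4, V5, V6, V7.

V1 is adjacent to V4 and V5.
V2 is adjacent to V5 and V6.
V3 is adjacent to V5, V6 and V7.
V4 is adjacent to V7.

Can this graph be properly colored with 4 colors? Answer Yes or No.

Yes

The chromatic number is 3. The cycle V5-V3-V7-V4-V1-V5 has odd length 5, so it cannot be 2-colored; at least 3 colors are needed.
A valid assignment using 3 colors: V1=3, V2=1, V3=1, V4=1, V5=2, V6=2, V7=2.
Since 4 ≥ 3, a proper 4-coloring certainly exists.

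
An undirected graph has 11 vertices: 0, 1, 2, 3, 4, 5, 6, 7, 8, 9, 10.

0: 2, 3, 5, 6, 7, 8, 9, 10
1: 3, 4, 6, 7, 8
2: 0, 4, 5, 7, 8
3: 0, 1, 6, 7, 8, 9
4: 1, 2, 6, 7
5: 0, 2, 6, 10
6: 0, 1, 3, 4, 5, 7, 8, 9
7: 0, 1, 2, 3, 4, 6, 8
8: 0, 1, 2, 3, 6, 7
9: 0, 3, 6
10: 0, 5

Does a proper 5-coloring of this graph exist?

The chromatic number is 5. 0, 3, 6, 7, 8 are pairwise adjacent (a clique of size 5), so at least 5 colors are needed.
5 colors suffice: 0=a, 1=a, 2=b, 3=d, 4=d, 5=c, 6=b, 7=c, 8=e, 9=c, 10=b.
That is already a proper 5-coloring.

Yes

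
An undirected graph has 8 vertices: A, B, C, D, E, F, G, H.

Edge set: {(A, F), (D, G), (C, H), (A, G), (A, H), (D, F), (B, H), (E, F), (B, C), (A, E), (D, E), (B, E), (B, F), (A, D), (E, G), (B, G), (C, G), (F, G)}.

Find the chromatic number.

5

A, D, E, F, G are pairwise adjacent (a clique of size 5), so at least 5 colors are needed.
5 colors suffice: color 1 → {G, H}; color 2 → {A, B}; color 3 → {C, E}; color 4 → {F}; color 5 → {D}. Every edge joins two different colors.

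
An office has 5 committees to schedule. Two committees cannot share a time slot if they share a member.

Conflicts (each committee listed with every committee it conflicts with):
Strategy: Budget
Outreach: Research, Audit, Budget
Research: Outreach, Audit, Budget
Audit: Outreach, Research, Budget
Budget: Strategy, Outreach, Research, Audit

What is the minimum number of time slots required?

Outreach, Research, Audit, Budget pairwise conflict, so at least 4 time slots are needed.
4 time slots suffice: Strategy=2, Outreach=3, Research=2, Audit=4, Budget=1. Each listed conflict is separated.

4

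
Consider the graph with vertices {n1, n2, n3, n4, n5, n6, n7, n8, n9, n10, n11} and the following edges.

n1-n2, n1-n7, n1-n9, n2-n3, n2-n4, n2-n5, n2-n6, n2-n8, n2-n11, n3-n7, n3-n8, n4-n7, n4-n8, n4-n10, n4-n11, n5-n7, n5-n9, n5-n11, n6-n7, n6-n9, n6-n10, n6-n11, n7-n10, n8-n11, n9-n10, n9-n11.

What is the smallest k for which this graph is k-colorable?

4

n2, n4, n8, n11 are mutually adjacent (a clique of size 4), so at least 4 colors are needed.
4 colors suffice: color 1 → {n2, n7, n9}; color 2 → {n1, n3, n10, n11}; color 3 → {n4, n5, n6}; color 4 → {n8}. Every edge joins two different colors.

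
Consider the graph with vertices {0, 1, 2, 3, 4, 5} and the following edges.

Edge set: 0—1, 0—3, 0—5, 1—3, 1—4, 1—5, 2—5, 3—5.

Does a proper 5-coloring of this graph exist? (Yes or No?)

The chromatic number is 4. 0, 1, 3, 5 form a clique, so at least 4 colors are needed.
4 colors suffice: color a → {1, 2}; color b → {4, 5}; color c → {3}; color d → {0}.
Since 5 ≥ 4, a proper 5-coloring certainly exists.

Yes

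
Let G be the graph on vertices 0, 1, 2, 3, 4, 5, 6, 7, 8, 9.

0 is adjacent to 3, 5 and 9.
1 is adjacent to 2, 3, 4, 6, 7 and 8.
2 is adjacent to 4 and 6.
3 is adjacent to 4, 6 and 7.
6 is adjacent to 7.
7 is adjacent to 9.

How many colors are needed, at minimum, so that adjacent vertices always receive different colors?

4

1, 3, 6, 7 form a clique, so at least 4 colors are needed.
4 colors suffice: color a → {0, 1}; color b → {2, 3, 5, 8, 9}; color c → {4, 7}; color d → {6}. Every edge joins two different colors.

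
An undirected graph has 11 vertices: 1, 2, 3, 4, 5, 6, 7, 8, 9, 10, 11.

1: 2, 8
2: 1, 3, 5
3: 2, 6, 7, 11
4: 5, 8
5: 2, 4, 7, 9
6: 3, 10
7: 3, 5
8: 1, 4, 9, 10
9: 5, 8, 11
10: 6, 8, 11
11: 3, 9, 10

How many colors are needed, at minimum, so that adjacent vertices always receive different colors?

The cycle 5-2-3-11-9-5 has odd length 5, so it cannot be 2-colored; at least 3 colors are needed.
A valid assignment using 3 colors: 1=c, 2=b, 3=a, 4=b, 5=a, 6=c, 7=b, 8=a, 9=b, 10=b, 11=c. No two adjacent vertices share a color.

3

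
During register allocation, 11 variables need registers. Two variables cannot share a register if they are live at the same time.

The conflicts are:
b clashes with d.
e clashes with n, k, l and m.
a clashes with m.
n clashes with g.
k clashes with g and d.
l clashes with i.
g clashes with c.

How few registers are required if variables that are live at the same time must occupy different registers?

e and n conflict, so at least 2 registers are needed.
2 registers suffice: register 1 → {e, a, i, g, d}; register 2 → {b, n, k, l, m, c}. Every pair that conflicts lands in different registers.

2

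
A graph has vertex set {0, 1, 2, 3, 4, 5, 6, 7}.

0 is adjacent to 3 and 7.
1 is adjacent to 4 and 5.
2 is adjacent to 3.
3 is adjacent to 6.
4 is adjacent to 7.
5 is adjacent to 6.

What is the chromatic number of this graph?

The cycle 6-5-1-4-7-0-3-6 has odd length 7, so it cannot be 2-colored; at least 3 colors are needed.
3 colors suffice: color red → {3, 4, 5}; color blue → {1, 2, 6, 7}; color green → {0}. Every edge joins two different colors.

3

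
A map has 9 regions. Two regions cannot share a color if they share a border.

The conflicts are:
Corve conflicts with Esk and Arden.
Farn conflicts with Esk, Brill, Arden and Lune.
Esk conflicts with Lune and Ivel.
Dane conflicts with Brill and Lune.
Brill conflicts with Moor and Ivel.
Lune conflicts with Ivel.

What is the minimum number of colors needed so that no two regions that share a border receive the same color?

3

Farn, Esk, Lune are mutually in conflict, so at least 3 colors are needed.
3 colors suffice: color 1 → {Corve, Farn, Dane, Moor, Ivel}; color 2 → {Esk, Brill, Arden}; color 3 → {Lune}. No two conflicting regions share a color.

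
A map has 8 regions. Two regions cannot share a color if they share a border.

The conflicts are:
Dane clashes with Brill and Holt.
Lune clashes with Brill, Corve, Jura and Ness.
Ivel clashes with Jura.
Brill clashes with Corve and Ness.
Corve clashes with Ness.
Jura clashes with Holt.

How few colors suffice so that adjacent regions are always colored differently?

Lune, Brill, Corve, Ness pairwise conflict, so at least 4 colors are needed.
4 colors suffice: color 1 → {Brill, Jura}; color 2 → {Lune, Ivel, Holt}; color 3 → {Dane, Ness}; color 4 → {Corve}. No two conflicting regions share a color.

4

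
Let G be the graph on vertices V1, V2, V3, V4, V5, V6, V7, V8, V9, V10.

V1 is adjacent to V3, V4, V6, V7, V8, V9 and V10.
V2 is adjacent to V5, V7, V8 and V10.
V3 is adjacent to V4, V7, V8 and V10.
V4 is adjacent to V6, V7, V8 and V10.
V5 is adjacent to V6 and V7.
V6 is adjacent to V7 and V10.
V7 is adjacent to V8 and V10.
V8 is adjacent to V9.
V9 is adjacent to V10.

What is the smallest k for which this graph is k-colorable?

V1, V3, V4, V7, V8 are pairwise adjacent (a clique of size 5), so at least 5 colors are needed.
5 colors suffice: color red → {V7, V9}; color blue → {V1, V2}; color green → {V5, V8, V10}; color yellow → {V4}; color purple → {V3, V6}. No two adjacent vertices share a color.

5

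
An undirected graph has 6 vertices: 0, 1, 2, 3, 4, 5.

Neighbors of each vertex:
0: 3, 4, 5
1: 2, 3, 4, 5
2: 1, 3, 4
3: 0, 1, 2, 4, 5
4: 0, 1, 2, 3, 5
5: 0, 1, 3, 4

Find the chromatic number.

1, 2, 3, 4 are pairwise adjacent (a clique of size 4), so at least 4 colors are needed.
A valid assignment using 4 colors: 0=green, 1=green, 2=yellow, 3=red, 4=blue, 5=yellow. Every edge joins two different colors.

4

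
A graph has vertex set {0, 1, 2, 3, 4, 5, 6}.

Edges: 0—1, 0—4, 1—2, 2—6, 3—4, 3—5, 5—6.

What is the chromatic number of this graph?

The cycle 5-6-2-1-0-4-3-5 has odd length 7, so it cannot be 2-colored; at least 3 colors are needed.
3 colors suffice: 0=c, 1=a, 2=b, 3=a, 4=b, 5=b, 6=a. Each edge has distinct colors on its endpoints.

3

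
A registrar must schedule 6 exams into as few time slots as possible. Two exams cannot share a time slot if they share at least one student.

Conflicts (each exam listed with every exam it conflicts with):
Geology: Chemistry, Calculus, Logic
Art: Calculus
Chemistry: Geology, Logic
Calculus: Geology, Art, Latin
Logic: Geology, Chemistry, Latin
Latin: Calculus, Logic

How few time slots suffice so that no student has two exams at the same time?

3

Geology, Chemistry, Logic are mutually in conflict, so at least 3 time slots are needed.
3 time slots suffice: time slot 1 → {Calculus, Logic}; time slot 2 → {Geology, Art, Latin}; time slot 3 → {Chemistry}. No two conflicting exams share a time slot.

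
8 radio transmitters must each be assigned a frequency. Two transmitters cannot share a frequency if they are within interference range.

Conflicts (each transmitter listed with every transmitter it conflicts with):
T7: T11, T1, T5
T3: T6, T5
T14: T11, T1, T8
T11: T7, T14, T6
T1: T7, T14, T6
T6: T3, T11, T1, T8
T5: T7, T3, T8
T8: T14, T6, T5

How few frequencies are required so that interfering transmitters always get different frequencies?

The cycle T6-T1-T7-T5-T8-T6 has odd length 5, so it cannot be 2-colored; at least 3 frequencies are needed.
3 frequencies suffice: T7=1, T3=2, T14=1, T11=2, T1=2, T6=1, T5=3, T8=2. Each listed conflict is separated.

3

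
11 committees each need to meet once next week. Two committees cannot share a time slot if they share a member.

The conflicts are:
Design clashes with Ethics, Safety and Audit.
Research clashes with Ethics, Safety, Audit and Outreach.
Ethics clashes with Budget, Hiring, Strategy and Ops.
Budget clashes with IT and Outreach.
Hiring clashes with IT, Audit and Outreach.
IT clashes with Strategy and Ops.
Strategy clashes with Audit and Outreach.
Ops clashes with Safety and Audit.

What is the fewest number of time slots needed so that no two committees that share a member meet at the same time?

IT and Ops conflict, so at least 2 time slots are needed.
2 time slots suffice: Design=2, Research=2, Ethics=1, Budget=2, Hiring=2, IT=1, Strategy=2, Ops=2, Safety=1, Audit=1, Outreach=1. Every pair that conflicts lands in different time slots.

2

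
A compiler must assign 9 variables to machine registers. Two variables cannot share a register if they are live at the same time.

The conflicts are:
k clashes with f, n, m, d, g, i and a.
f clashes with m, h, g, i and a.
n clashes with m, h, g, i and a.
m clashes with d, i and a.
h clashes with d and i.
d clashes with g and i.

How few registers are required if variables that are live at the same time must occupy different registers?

4

k, m, d, i are mutually in conflict, so at least 4 registers are needed.
4 registers suffice: register 1 → {k, h}; register 2 → {g, i, a}; register 3 → {m}; register 4 → {f, n, d}. No two conflicting variables share a register.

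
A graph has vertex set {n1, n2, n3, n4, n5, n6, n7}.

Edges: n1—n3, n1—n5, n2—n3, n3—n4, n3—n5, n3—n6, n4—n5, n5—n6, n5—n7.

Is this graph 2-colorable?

n3, n4, n5 form a triangle, so at least 3 colors are needed.
So 2 colors are not enough.

No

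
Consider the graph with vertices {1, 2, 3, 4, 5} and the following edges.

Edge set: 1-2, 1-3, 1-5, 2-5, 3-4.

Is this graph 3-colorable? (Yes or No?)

The chromatic number is 3. 1, 2, 5 are mutually adjacent, so at least 3 colors are needed.
A valid assignment using 3 colors: 1=red, 2=green, 3=blue, 4=red, 5=blue.
That is already a proper 3-coloring.

Yes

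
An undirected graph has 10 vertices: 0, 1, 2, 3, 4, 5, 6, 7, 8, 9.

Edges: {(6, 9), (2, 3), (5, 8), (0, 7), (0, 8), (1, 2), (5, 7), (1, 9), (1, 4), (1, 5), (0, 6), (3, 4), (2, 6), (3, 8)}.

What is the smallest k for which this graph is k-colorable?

The cycle 3-8-5-1-2-3 has odd length 5, so it cannot be 2-colored; at least 3 colors are needed.
3 colors suffice: 0=blue, 1=red, 2=blue, 3=green, 4=blue, 5=blue, 6=red, 7=red, 8=red, 9=blue. Every edge joins two different colors.

3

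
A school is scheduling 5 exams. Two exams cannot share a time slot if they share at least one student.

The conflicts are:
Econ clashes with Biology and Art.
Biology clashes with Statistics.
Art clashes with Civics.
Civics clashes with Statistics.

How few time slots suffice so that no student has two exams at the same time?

3

The cycle Civics-Art-Econ-Biology-Statistics-Civics has odd length 5, so it cannot be 2-colored; at least 3 time slots are needed.
3 time slots suffice: time slot 1 → {Econ, Civics}; time slot 2 → {Art, Statistics}; time slot 3 → {Biology}. Every pair that conflicts lands in different time slots.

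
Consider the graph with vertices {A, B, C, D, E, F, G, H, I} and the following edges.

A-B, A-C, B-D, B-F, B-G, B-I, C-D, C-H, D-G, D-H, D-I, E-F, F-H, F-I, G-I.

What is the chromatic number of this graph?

4

B, D, G, I are mutually adjacent (a clique of size 4), so at least 4 colors are needed.
4 colors suffice: color red → {B, E, H}; color blue → {A, D, F}; color green → {C, I}; color yellow → {G}. No two adjacent vertices share a color.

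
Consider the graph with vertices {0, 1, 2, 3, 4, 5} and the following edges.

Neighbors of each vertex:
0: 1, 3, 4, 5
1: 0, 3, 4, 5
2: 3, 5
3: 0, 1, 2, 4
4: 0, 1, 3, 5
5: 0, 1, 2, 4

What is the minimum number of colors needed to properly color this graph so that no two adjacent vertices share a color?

4

0, 1, 3, 4 form a clique, so at least 4 colors are needed.
4 colors suffice: color a → {1, 2}; color b → {4}; color c → {3, 5}; color d → {0}. Each edge has distinct colors on its endpoints.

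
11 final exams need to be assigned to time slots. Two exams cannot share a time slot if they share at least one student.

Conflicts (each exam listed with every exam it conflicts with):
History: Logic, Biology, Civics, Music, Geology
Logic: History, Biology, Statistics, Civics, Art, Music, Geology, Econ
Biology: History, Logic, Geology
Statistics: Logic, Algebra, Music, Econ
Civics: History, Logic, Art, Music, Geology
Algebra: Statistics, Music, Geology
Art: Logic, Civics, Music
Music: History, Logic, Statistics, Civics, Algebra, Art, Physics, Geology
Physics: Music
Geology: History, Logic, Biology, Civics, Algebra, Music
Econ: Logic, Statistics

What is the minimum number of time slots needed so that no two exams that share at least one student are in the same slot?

History, Logic, Civics, Music, Geology are mutually in conflict, so at least 5 time slots are needed.
5 time slots suffice: time slot 1 → {Biology, Music, Econ}; time slot 2 → {Logic, Algebra, Physics}; time slot 3 → {Statistics, Art, Geology}; time slot 4 → {Civics}; time slot 5 → {History}. Every pair that conflicts lands in different time slots.

5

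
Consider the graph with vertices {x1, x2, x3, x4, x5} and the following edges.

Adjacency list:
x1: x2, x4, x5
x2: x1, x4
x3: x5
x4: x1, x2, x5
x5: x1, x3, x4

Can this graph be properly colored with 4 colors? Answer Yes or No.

Yes

The chromatic number is 3. x1, x4, x5 form a triangle, so at least 3 colors are needed.
3 colors suffice: x1=3, x2=1, x3=2, x4=2, x5=1.
Since 4 ≥ 3, a proper 4-coloring certainly exists.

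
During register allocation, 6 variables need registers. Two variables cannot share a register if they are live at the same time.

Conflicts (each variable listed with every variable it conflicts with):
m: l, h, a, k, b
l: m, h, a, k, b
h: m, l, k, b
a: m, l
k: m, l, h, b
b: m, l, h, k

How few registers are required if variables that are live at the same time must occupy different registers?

5

m, l, h, k, b all conflict with each other, so at least 5 registers are needed.
5 registers suffice: register 1 → {l}; register 2 → {m}; register 3 → {a, b}; register 4 → {h}; register 5 → {k}. Every pair that conflicts lands in different registers.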